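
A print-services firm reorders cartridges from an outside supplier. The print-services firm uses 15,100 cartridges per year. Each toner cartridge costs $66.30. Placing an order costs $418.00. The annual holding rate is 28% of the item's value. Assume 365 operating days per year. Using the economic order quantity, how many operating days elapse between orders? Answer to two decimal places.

T ≈ 19.93 days

Holding cost H = 0.28 × $66.30 = $18.5640 per unit per year.
The optimal lot size = √(2DS/H) = √(2 × 15,100 × 418 / 18.564) ≈ 824.62.
Cycle time = Q*/D × 365 = 824.62 / 15,100 × 365 ≈ 19.933 days.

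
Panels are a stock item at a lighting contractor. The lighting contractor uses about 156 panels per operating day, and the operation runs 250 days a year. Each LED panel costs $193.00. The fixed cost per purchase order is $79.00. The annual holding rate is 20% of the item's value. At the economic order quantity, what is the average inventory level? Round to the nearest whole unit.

Annual demand D = 156 × 250 = 39,000.
Holding cost H = 0.20 × $193.00 = $38.6000 per unit per year.
Q* = √(2DS/H) = √(2 × 39,000 × 79 / 38.6) ≈ 399.55.
Average inventory = Q*/2 ≈ 399.55 / 2 = 199.773.

Average inventory ≈ 200 panels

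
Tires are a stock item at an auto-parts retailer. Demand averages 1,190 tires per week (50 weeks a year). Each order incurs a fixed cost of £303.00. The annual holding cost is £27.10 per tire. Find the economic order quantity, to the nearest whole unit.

Annual demand D = 1,190 × 50 = 59,500.
EOQ = √(2DS / H) = √(2 × 59,500 × 303 / 27.1).
= √(36,057,000 / 27.1) = √1,330,516.6052 ≈ 1153.480.

Q* ≈ 1,153 tires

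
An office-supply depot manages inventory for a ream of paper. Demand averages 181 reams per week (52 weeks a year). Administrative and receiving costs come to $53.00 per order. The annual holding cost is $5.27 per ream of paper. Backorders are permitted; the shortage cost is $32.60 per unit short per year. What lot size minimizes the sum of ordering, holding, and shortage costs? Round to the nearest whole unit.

Q* ≈ 469 reams

Annual demand D = 181 × 52 = 9,412.
With planned backorders, Q* = √(2DS/H) · √((H+B)/B).
√(2DS/H) = √(2 × 9,412 × 53 / 5.27) = 435.100.
√((H+B)/B) = √((5.27+32.6)/32.6) = 1.0778.
Q* ≈ 468.951.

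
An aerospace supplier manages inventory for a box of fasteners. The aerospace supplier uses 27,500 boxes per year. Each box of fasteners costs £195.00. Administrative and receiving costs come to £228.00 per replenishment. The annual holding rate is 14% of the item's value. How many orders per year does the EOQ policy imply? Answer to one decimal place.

N ≈ 40.6 orders per year

Holding cost H = 0.14 × £195.00 = £27.3000 per unit per year.
Q* = √(2DS/H) = √(2 × 27,500 × 228 / 27.3) ≈ 677.75.
Orders per year = D / Q* = 27,500 / 677.75 ≈ 40.576.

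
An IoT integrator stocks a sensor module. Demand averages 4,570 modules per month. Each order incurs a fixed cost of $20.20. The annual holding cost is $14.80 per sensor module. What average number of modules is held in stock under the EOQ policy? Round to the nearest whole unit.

Average inventory ≈ 193 modules

Annual demand D = 4,570 × 12 = 54,840.
Q* = √(2DS/H) = √(2 × 54,840 × 20.2 / 14.8) ≈ 386.91.
Average inventory = Q*/2 ≈ 386.91 / 2 = 193.454.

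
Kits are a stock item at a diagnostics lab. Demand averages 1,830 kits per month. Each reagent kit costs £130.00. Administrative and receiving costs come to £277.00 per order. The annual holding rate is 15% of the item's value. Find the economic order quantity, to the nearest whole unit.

Annual demand D = 1,830 × 12 = 21,960.
Holding cost H = 0.15 × £130.00 = £19.5000 per unit per year.
EOQ = √(2DS / H) = √(2 × 21,960 × 277 / 19.5).
= √(12,165,840 / 19.5) = √623,889.2308 ≈ 789.867.

Q* ≈ 790 kits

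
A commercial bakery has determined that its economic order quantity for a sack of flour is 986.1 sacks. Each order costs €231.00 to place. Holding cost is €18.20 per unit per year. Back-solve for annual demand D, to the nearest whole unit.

D ≈ 38,306 sacks per year

The basic EOQ model gives Q* = √(2DS/H); rearrange for the unknown.
From Q* = √(2DS/H): D = Q*²H / (2S) = 986.1² × 18.2 / (2 × 231) = 38306.399.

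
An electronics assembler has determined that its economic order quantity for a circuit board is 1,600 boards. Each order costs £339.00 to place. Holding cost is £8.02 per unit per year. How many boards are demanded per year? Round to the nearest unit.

D ≈ 30,282 boards per year

The basic EOQ model gives Q* = √(2DS/H); rearrange for the unknown.
From Q* = √(2DS/H): D = Q*²H / (2S) = 1,600² × 8.02 / (2 × 339) = 30282.006.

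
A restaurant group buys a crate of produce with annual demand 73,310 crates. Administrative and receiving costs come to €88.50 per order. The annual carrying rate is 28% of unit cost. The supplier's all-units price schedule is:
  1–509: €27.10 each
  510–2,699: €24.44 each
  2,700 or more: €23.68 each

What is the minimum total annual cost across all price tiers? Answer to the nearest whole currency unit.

Holding cost per unit per year at price C is H = 0.28·C.
Evaluate total cost at each tier's feasible EOQ or, if the EOQ is below the tier, at the tier's minimum quantity.
Tier 1 (€27.10): EOQ = 1307.7 exceeds tier's upper bound 509, so this tier is dominated.
EOQ at €24.44 = 1377.0 (feasible in tier 2): TC = 73,310×€24.44 + (73,310/1377.0)×88.5 + (1377.0/2)×0.28×€24.44 = €1,801,119.59.
EOQ at €23.68 = 1398.9 < 2700, so use break Q=2700: TC = 73,310×€23.68 + (73,310/2700.0)×88.5 + (2700.0/2)×0.28×€23.68 = €1,747,334.78.
Lowest total cost among the candidates is at Q = 2700.0.

TC* ≈ €1,747,335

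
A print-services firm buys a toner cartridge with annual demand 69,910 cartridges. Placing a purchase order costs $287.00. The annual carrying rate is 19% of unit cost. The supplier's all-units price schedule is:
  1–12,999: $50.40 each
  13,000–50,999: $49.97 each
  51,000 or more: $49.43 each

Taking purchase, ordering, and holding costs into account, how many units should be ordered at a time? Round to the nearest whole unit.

Q* ≈ 2,047 cartridges

Holding cost per unit per year at price C is H = 0.19·C.
Candidates are each tier's EOQ (if it falls in that tier) and each price-break quantity.
EOQ at $50.40 = 2047.1 (feasible in tier 1): TC = 69,910×$50.40 + (69,910/2047.1)×287 + (2047.1/2)×0.19×$50.40 = $3,543,066.78.
EOQ at $49.97 = 2055.9 < 13000, so use break Q=13000: TC = 69,910×$49.97 + (69,910/13000.0)×287 + (13000.0/2)×0.19×$49.97 = $3,556,659.05.
EOQ at $49.43 = 2067.1 < 51000, so use break Q=51000: TC = 69,910×$49.43 + (69,910/51000.0)×287 + (51000.0/2)×0.19×$49.43 = $3,695,533.07.
Lowest total cost is $3,543,066.78 at Q = 2047.1.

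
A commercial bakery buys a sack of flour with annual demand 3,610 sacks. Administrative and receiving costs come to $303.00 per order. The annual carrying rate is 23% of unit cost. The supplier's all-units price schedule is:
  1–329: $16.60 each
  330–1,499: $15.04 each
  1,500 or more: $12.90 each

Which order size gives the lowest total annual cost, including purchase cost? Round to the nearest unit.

Holding cost per unit per year at price C is H = 0.23·C.
Evaluate total cost at each tier's feasible EOQ or, if the EOQ is below the tier, at the tier's minimum quantity.
Tier 1 ($16.60): EOQ = 757.0 exceeds tier's upper bound 329, so this tier is dominated.
EOQ at $15.04 = 795.2 (feasible in tier 2): TC = 3,610×$15.04 + (3,610/795.2)×303 + (795.2/2)×0.23×$15.04 = $57,045.32.
EOQ at $12.90 = 858.7 < 1500, so use break Q=1500: TC = 3,610×$12.90 + (3,610/1500.0)×303 + (1500.0/2)×0.23×$12.90 = $49,523.47.
Lowest total cost is $49,523.47 at Q = 1500.0.

Q* ≈ 1,500 sacks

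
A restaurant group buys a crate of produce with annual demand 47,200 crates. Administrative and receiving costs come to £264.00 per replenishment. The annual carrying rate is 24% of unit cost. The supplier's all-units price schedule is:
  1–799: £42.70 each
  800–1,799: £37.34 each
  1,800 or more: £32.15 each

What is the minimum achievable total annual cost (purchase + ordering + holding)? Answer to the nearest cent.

TC* ≈ £1,531,347.07

Holding cost per unit per year at price C is H = 0.24·C.
For each price level, check whether its EOQ is feasible; otherwise the best quantity at that price is the breakpoint.
Tier 1 (£42.70): EOQ = 1559.4 exceeds tier's upper bound 799, so this tier is dominated.
EOQ at £37.34 = 1667.6 (feasible in tier 2): TC = 47,200×£37.34 + (47,200/1667.6)×264 + (1667.6/2)×0.24×£37.34 = £1,777,392.48.
EOQ at £32.15 = 1797.2 < 1800, so use break Q=1800: TC = 47,200×£32.15 + (47,200/1800.0)×264 + (1800.0/2)×0.24×£32.15 = £1,531,347.07.
Lowest total cost among the candidates is at Q = 1800.0.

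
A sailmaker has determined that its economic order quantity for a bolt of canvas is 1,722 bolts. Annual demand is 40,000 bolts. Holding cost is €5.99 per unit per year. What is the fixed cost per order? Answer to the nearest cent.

S ≈ €222.03

The basic EOQ model gives Q* = √(2DS/H); rearrange for the unknown.
From Q* = √(2DS/H): S = Q*²H / (2D) = 1,722² × 5.99 / (2 × 40,000) = 222.0256.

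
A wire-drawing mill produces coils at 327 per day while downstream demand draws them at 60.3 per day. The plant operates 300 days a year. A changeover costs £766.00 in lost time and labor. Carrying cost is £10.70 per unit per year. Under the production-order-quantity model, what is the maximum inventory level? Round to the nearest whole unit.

I_max ≈ 1,453 coils

Annual demand D = 60.3 × 300 = 18,090.
Production build-up factor (1 − d/p) = 1 − 60.3/327 = 0.8156.
Q* = √(2DS / (H(1 − d/p))) = √(2 × 18,090 × 766 / (10.7 × 0.8156)).
= √(27,713,880 / 8.7269) ≈ 1782.047.
Maximum inventory = Q*(1 − d/p) = 1782.047 × 0.8156 ≈ 1453.431.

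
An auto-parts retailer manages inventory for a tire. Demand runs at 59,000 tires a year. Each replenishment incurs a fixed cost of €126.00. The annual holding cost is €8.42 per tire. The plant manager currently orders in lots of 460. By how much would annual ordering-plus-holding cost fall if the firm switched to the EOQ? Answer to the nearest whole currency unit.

EOQ = √(2DS/H) = √(2 × 59,000 × 126 / 8.42) ≈ 1328.83.
Cost at Q* = (D/Q*)S + (Q*/2)H = √(2DSH) ≈ €11,188.77.
Cost at Q = 460: (59,000/460)×126 + (460/2)×8.42 = €16,160.87 + €1,936.60 = €18,097.47.
Excess = €18,097.47 − €11,188.77 = €6,908.70.

Extra cost ≈ €6,909 per year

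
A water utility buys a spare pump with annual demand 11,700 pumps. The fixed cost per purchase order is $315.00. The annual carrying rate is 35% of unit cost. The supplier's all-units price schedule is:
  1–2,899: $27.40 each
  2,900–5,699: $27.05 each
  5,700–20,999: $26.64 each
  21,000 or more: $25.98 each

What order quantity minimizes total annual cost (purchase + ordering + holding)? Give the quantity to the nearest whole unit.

Holding cost per unit per year at price C is H = 0.35·C.
Evaluate total cost at each tier's feasible EOQ or, if the EOQ is below the tier, at the tier's minimum quantity.
EOQ at $27.40 = 876.7 (feasible in tier 1): TC = 11,700×$27.40 + (11,700/876.7)×315 + (876.7/2)×0.35×$27.40 = $328,987.61.
EOQ at $27.05 = 882.4 < 2900, so use break Q=2900: TC = 11,700×$27.05 + (11,700/2900.0)×315 + (2900.0/2)×0.35×$27.05 = $331,483.74.
EOQ at $26.64 = 889.1 < 5700, so use break Q=5700: TC = 11,700×$26.64 + (11,700/5700.0)×315 + (5700.0/2)×0.35×$26.64 = $338,907.98.
EOQ at $25.98 = 900.3 < 21000, so use break Q=21000: TC = 11,700×$25.98 + (11,700/21000.0)×315 + (21000.0/2)×0.35×$25.98 = $399,618.00.
Lowest total cost is $328,987.61 at Q = 876.7.

Q* ≈ 877 pumps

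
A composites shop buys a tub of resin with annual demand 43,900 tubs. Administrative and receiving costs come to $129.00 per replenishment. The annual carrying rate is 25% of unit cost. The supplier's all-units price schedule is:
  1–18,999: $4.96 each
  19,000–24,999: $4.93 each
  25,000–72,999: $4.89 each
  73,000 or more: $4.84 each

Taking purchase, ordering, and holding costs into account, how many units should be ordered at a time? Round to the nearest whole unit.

Holding cost per unit per year at price C is H = 0.25·C.
Evaluate total cost at each tier's feasible EOQ or, if the EOQ is below the tier, at the tier's minimum quantity.
EOQ at $4.96 = 3022.3 (feasible in tier 1): TC = 43,900×$4.96 + (43,900/3022.3)×129 + (3022.3/2)×0.25×$4.96 = $221,491.60.
EOQ at $4.93 = 3031.4 < 19000, so use break Q=19000: TC = 43,900×$4.93 + (43,900/19000.0)×129 + (19000.0/2)×0.25×$4.93 = $228,433.81.
EOQ at $4.89 = 3043.8 < 25000, so use break Q=25000: TC = 43,900×$4.89 + (43,900/25000.0)×129 + (25000.0/2)×0.25×$4.89 = $230,178.77.
EOQ at $4.84 = 3059.5 < 73000, so use break Q=73000: TC = 43,900×$4.84 + (43,900/73000.0)×129 + (73000.0/2)×0.25×$4.84 = $256,718.58.
Lowest total cost is $221,491.60 at Q = 3022.3.

Q* ≈ 3,022 tubs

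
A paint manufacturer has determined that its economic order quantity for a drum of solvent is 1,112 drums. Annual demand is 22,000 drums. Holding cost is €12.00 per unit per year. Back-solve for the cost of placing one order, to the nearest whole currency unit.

S ≈ €337

Invert the EOQ relation Q*² = 2DS/H.
From Q* = √(2DS/H): S = Q*²H / (2D) = 1,112² × 12 / (2 × 22,000) = 337.2393.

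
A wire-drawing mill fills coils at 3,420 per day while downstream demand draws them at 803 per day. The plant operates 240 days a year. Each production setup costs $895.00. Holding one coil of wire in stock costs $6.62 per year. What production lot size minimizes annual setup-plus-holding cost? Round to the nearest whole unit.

Q* ≈ 8,252 coils

Annual demand D = 803 × 240 = 192,720.
Production build-up factor (1 − d/p) = 1 − 803/3,420 = 0.7652.
Q* = √(2DS / (H(1 − d/p))) = √(2 × 192,720 × 895 / (6.62 × 0.7652)).
= √(344,968,800 / 5.0657) ≈ 8252.245.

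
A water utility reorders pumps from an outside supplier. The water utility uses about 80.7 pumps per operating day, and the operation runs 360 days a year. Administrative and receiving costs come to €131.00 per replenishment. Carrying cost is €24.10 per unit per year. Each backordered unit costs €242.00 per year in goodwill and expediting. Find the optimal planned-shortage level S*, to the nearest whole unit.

Annual demand D = 80.7 × 360 = 29,052.
With planned backorders, Q* = √(2DS/H) · √((H+B)/B).
√(2DS/H) = √(2 × 29,052 × 131 / 24.1) = 561.992.
√((H+B)/B) = √((24.1+242)/242) = 1.0486.
Q* ≈ 589.311.
S* = Q* · H/(H+B) = 589.311 × 24.1/266.1 ≈ 53.372.

S* ≈ 53 pumps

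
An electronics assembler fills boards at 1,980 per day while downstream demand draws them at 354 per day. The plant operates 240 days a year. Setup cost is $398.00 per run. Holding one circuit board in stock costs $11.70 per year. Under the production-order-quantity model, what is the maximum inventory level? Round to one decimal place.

Annual demand D = 354 × 240 = 84,960.
Production build-up factor (1 − d/p) = 1 − 354/1,980 = 0.8212.
Q* = √(2DS / (H(1 − d/p))) = √(2 × 84,960 × 398 / (11.7 × 0.8212)).
= √(67,628,160 / 9.6082) ≈ 2653.036.
Maximum inventory = Q*(1 − d/p) = 2653.036 × 0.8212 ≈ 2178.706.

I_max ≈ 2,178.7 boards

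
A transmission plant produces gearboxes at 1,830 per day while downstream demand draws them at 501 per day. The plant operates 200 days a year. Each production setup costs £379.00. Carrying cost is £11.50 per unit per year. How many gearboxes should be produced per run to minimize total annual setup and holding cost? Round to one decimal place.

Annual demand D = 501 × 200 = 100,200.
Production build-up factor (1 − d/p) = 1 − 501/1,830 = 0.7262.
Q* = √(2DS / (H(1 − d/p))) = √(2 × 100,200 × 379 / (11.5 × 0.7262)).
= √(75,951,600 / 8.3516) ≈ 3015.662.

Q* ≈ 3,015.7 gearboxes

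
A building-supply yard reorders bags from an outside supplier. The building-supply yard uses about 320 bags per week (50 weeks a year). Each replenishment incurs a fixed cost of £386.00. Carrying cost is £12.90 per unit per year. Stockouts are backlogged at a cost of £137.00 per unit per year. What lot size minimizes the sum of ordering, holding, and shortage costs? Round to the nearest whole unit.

Q* ≈ 1,024 bags

Annual demand D = 320 × 50 = 16,000.
With planned backorders, Q* = √(2DS/H) · √((H+B)/B).
√(2DS/H) = √(2 × 16,000 × 386 / 12.9) = 978.529.
√((H+B)/B) = √((12.9+137)/137) = 1.0460.
Q* ≈ 1023.562.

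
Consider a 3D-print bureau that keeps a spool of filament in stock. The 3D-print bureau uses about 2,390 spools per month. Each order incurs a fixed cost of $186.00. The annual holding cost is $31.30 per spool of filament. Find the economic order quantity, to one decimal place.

Q* ≈ 583.8 spools

Annual demand D = 2,390 × 12 = 28,680.
EOQ = √(2DS / H) = √(2 × 28,680 × 186 / 31.3).
= √(10,668,960 / 31.3) = √340,861.3419 ≈ 583.833.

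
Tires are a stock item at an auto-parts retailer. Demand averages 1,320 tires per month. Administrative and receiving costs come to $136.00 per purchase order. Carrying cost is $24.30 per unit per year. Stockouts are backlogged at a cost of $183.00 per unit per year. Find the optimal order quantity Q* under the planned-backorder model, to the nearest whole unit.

Q* ≈ 448 tires

Annual demand D = 1,320 × 12 = 15,840.
With planned backorders, Q* = √(2DS/H) · √((H+B)/B).
√(2DS/H) = √(2 × 15,840 × 136 / 24.3) = 421.074.
√((H+B)/B) = √((24.3+183)/183) = 1.0643.
Q* ≈ 448.160.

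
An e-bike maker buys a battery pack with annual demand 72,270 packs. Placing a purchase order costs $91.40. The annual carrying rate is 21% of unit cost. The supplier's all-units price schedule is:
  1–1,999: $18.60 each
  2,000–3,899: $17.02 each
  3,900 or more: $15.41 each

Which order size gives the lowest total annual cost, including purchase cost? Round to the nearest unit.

Q* ≈ 3,900 packs

Holding cost per unit per year at price C is H = 0.21·C.
Candidates are each tier's EOQ (if it falls in that tier) and each price-break quantity.
EOQ at $18.60 = 1839.1 (feasible in tier 1): TC = 72,270×$18.60 + (72,270/1839.1)×91.4 + (1839.1/2)×0.21×$18.60 = $1,351,405.45.
EOQ at $17.02 = 1922.6 < 2000, so use break Q=2000: TC = 72,270×$17.02 + (72,270/2000.0)×91.4 + (2000.0/2)×0.21×$17.02 = $1,236,912.34.
EOQ at $15.41 = 2020.5 < 3900, so use break Q=3900: TC = 72,270×$15.41 + (72,270/3900.0)×91.4 + (3900.0/2)×0.21×$15.41 = $1,121,684.81.
Lowest total cost is $1,121,684.81 at Q = 3900.0.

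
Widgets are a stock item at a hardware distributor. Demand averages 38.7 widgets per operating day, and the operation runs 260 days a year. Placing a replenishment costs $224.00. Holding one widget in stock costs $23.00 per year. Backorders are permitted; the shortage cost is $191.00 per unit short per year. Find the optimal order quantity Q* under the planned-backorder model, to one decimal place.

Q* ≈ 468.6 widgets

Annual demand D = 38.7 × 260 = 10,062.
With planned backorders, Q* = √(2DS/H) · √((H+B)/B).
√(2DS/H) = √(2 × 10,062 × 224 / 23) = 442.708.
√((H+B)/B) = √((23+191)/191) = 1.0585.
Q* ≈ 468.606.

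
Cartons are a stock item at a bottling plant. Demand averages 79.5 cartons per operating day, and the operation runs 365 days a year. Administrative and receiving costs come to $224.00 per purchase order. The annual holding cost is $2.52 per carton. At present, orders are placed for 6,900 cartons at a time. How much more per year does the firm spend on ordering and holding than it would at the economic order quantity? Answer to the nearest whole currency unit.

Annual demand D = 79.5 × 365 = 29,017.5.
EOQ = √(2DS/H) = √(2 × 29,017.5 × 224 / 2.52) ≈ 2271.27.
Cost at Q* = (D/Q*)S + (Q*/2)H = √(2DSH) ≈ $5,723.60.
Cost at Q = 6,900: (29,017.5/6,900)×224 + (6,900/2)×2.52 = $942.02 + $8,694.00 = $9,636.02.
Excess = $9,636.02 − $5,723.60 = $3,912.42.

Extra cost ≈ $3,912 per year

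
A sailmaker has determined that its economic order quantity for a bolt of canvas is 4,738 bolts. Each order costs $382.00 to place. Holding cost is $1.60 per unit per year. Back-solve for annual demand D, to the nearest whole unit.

D ≈ 47,013 bolts per year

Squaring Q* = √(2DS/H) gives Q*² = 2DS/H.
From Q* = √(2DS/H): D = Q*²H / (2S) = 4,738² × 1.6 / (2 × 382) = 47012.867.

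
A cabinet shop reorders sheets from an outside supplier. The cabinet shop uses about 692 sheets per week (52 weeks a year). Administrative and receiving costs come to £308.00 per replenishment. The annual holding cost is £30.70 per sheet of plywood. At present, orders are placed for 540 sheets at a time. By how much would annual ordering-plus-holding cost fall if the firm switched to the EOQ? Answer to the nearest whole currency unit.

Annual demand D = 692 × 52 = 35,984.
EOQ = √(2DS/H) = √(2 × 35,984 × 308 / 30.7) ≈ 849.72.
Cost at Q* = (D/Q*)S + (Q*/2)H = √(2DSH) ≈ £26,086.41.
Cost at Q = 540: (35,984/540)×308 + (540/2)×30.7 = £20,524.21 + £8,289.00 = £28,813.21.
Excess = £28,813.21 − £26,086.41 = £2,726.80.

Extra cost ≈ £2,727 per year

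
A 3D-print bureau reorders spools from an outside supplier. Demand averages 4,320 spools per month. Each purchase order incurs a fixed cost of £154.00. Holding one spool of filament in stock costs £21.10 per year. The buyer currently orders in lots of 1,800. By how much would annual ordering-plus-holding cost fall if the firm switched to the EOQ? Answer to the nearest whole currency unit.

Annual demand D = 4,320 × 12 = 51,840.
EOQ = √(2DS/H) = √(2 × 51,840 × 154 / 21.1) ≈ 869.89.
Cost at Q* = (D/Q*)S + (Q*/2)H = √(2DSH) ≈ £18,354.78.
Cost at Q = 1,800: (51,840/1,800)×154 + (1,800/2)×21.1 = £4,435.20 + £18,990.00 = £23,425.20.
Excess = £23,425.20 − £18,354.78 = £5,070.42.

Extra cost ≈ £5,070 per year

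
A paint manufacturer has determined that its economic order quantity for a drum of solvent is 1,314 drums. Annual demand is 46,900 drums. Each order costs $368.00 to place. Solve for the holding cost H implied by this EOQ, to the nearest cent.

Invert the EOQ relation Q*² = 2DS/H.
From Q* = √(2DS/H): H = 2DS / Q*² = 2 × 46,900 × 368 / 1,314² = 19.9922.

H ≈ $19.99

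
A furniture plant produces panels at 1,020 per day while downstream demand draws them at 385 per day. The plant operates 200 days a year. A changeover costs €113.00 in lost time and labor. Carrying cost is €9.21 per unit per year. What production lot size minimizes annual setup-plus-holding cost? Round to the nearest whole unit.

Annual demand D = 385 × 200 = 77,000.
Production build-up factor (1 − d/p) = 1 − 385/1,020 = 0.6225.
Q* = √(2DS / (H(1 − d/p))) = √(2 × 77,000 × 113 / (9.21 × 0.6225)).
= √(17,402,000 / 5.7337) ≈ 1742.140.

Q* ≈ 1,742 panels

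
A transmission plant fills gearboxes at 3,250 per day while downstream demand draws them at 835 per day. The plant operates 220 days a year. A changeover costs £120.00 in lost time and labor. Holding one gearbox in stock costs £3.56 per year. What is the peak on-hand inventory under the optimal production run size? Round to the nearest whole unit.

Annual demand D = 835 × 220 = 183,700.
Production build-up factor (1 − d/p) = 1 − 835/3,250 = 0.7431.
Q* = √(2DS / (H(1 − d/p))) = √(2 × 183,700 × 120 / (3.56 × 0.7431)).
= √(44,088,000 / 2.6454) ≈ 4082.426.
Maximum inventory = Q*(1 − d/p) = 4082.426 × 0.7431 ≈ 3033.556.

I_max ≈ 3,034 gearboxes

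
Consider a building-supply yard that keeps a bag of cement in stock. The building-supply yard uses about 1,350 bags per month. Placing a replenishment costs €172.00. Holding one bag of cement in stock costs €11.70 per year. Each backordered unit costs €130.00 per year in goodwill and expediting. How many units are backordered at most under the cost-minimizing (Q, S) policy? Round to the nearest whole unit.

Annual demand D = 1,350 × 12 = 16,200.
With planned backorders, Q* = √(2DS/H) · √((H+B)/B).
√(2DS/H) = √(2 × 16,200 × 172 / 11.7) = 690.150.
√((H+B)/B) = √((11.7+130)/130) = 1.0440.
Q* ≈ 720.538.
S* = Q* · H/(H+B) = 720.538 × 11.7/141.7 ≈ 59.494.

S* ≈ 59 bags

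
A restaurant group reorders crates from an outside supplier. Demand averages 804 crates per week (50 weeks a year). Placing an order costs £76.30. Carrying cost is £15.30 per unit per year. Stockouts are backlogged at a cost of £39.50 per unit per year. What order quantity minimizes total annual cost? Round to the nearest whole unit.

Q* ≈ 746 crates

Annual demand D = 804 × 50 = 40,200.
With planned backorders, Q* = √(2DS/H) · √((H+B)/B).
√(2DS/H) = √(2 × 40,200 × 76.3 / 15.3) = 633.205.
√((H+B)/B) = √((15.3+39.5)/39.5) = 1.1779.
Q* ≈ 745.824.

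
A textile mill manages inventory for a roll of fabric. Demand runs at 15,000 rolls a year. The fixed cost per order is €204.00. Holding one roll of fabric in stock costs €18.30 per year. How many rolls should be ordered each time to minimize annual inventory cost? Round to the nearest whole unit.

Q* ≈ 578 rolls

EOQ = √(2DS / H) = √(2 × 15,000 × 204 / 18.3).
= √(6,120,000 / 18.3) = √334,426.2295 ≈ 578.296.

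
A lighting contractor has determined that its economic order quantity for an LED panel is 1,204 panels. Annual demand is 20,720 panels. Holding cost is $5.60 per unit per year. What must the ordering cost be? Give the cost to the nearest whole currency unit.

S ≈ $196

Invert the EOQ relation Q*² = 2DS/H.
From Q* = √(2DS/H): S = Q*²H / (2D) = 1,204² × 5.6 / (2 × 20,720) = 195.8941.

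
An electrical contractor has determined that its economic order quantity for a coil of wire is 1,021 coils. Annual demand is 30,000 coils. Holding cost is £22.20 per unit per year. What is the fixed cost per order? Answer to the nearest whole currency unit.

Squaring Q* = √(2DS/H) gives Q*² = 2DS/H.
From Q* = √(2DS/H): S = Q*²H / (2D) = 1,021² × 22.2 / (2 × 30,000) = 385.7032.

S ≈ £386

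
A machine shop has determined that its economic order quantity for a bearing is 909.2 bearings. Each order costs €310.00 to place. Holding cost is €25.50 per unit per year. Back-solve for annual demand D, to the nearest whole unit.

Squaring Q* = √(2DS/H) gives Q*² = 2DS/H.
From Q* = √(2DS/H): D = Q*²H / (2S) = 909.2² × 25.5 / (2 × 310) = 33999.094.

D ≈ 33,999 bearings per year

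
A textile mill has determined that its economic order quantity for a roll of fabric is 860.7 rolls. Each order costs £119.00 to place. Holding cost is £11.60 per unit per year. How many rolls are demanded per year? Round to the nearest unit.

D ≈ 36,106 rolls per year

Squaring Q* = √(2DS/H) gives Q*² = 2DS/H.
From Q* = √(2DS/H): D = Q*²H / (2S) = 860.7² × 11.6 / (2 × 119) = 36106.437.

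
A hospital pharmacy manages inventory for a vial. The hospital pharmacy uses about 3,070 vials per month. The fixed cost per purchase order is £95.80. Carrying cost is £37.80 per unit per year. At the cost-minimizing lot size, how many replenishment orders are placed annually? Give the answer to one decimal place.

N ≈ 85.3 orders per year

Annual demand D = 3,070 × 12 = 36,840.
Q* = √(2DS/H) = √(2 × 36,840 × 95.8 / 37.8) ≈ 432.13.
Orders per year = D / Q* = 36,840 / 432.13 ≈ 85.253.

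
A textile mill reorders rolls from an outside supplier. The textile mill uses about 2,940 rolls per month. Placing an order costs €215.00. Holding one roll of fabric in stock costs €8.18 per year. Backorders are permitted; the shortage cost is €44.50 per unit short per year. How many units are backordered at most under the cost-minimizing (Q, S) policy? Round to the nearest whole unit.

S* ≈ 230 rolls

Annual demand D = 2,940 × 12 = 35,280.
With planned backorders, Q* = √(2DS/H) · √((H+B)/B).
√(2DS/H) = √(2 × 35,280 × 215 / 8.18) = 1361.827.
√((H+B)/B) = √((8.18+44.5)/44.5) = 1.0880.
Q* ≈ 1481.715.
S* = Q* · H/(H+B) = 1481.715 × 8.18/52.68 ≈ 230.077.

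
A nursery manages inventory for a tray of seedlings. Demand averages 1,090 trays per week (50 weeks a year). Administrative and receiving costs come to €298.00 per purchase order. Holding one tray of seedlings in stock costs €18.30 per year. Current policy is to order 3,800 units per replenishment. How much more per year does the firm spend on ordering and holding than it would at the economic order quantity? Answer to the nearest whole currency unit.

Extra cost ≈ €14,663 per year

Annual demand D = 1,090 × 50 = 54,500.
EOQ = √(2DS/H) = √(2 × 54,500 × 298 / 18.3) ≈ 1332.28.
Cost at Q* = (D/Q*)S + (Q*/2)H = √(2DSH) ≈ €24,380.74.
Cost at Q = 3,800: (54,500/3,800)×298 + (3,800/2)×18.3 = €4,273.95 + €34,770.00 = €39,043.95.
Excess = €39,043.95 − €24,380.74 = €14,663.20.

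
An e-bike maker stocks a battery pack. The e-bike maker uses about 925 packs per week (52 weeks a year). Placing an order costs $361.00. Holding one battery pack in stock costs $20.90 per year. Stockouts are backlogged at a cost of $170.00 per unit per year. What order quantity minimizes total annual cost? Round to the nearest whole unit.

Q* ≈ 1,366 packs

Annual demand D = 925 × 52 = 48,100.
With planned backorders, Q* = √(2DS/H) · √((H+B)/B).
√(2DS/H) = √(2 × 48,100 × 361 / 20.9) = 1289.045.
√((H+B)/B) = √((20.9+170)/170) = 1.0597.
Q* ≈ 1365.987.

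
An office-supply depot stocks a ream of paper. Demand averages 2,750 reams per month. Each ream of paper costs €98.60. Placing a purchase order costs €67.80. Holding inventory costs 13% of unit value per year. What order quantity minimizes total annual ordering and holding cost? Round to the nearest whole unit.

Q* ≈ 591 reams

Annual demand D = 2,750 × 12 = 33,000.
Holding cost H = 0.13 × €98.60 = €12.8180 per unit per year.
EOQ = √(2DS / H) = √(2 × 33,000 × 67.8 / 12.818).
= √(4,474,800 / 12.818) = √349,102.8242 ≈ 590.849.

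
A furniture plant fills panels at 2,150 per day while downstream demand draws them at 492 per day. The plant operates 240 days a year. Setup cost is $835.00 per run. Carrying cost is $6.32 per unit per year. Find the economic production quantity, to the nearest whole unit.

Q* ≈ 6,361 panels

Annual demand D = 492 × 240 = 118,080.
Production build-up factor (1 − d/p) = 1 − 492/2,150 = 0.7712.
Q* = √(2DS / (H(1 − d/p))) = √(2 × 118,080 × 835 / (6.32 × 0.7712)).
= √(197,193,600 / 4.8737) ≈ 6360.845.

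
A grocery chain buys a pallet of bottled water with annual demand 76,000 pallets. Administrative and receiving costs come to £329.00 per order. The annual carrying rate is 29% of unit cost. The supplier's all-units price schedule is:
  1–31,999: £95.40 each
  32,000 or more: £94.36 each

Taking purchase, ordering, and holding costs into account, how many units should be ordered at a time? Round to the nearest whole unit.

Q* ≈ 1,344 pallets

Holding cost per unit per year at price C is H = 0.29·C.
Evaluate total cost at each tier's feasible EOQ or, if the EOQ is below the tier, at the tier's minimum quantity.
EOQ at £95.40 = 1344.5 (feasible in tier 1): TC = 76,000×£95.40 + (76,000/1344.5)×329 + (1344.5/2)×0.29×£95.40 = £7,287,595.72.
EOQ at £94.36 = 1351.8 < 32000, so use break Q=32000: TC = 76,000×£94.36 + (76,000/32000.0)×329 + (32000.0/2)×0.29×£94.36 = £7,609,971.78.
Lowest total cost is £7,287,595.72 at Q = 1344.5.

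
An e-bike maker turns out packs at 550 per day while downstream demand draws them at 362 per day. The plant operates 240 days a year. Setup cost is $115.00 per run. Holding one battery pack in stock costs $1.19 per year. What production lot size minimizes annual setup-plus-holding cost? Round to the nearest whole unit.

Annual demand D = 362 × 240 = 86,880.
Production build-up factor (1 − d/p) = 1 − 362/550 = 0.3418.
Q* = √(2DS / (H(1 − d/p))) = √(2 × 86,880 × 115 / (1.19 × 0.3418)).
= √(19,982,400 / 0.4068) ≈ 7008.947.

Q* ≈ 7,009 packs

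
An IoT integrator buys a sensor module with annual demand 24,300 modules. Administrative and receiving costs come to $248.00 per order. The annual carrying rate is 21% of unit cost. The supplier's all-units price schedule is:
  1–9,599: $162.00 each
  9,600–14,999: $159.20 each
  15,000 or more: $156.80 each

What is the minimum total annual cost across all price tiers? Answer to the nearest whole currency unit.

Holding cost per unit per year at price C is H = 0.21·C.
For each price level, check whether its EOQ is feasible; otherwise the best quantity at that price is the breakpoint.
EOQ at $162.00 = 595.2 (feasible in tier 1): TC = 24,300×$162.00 + (24,300/595.2)×248 + (595.2/2)×0.21×$162.00 = $3,956,849.35.
EOQ at $159.20 = 600.4 < 9600, so use break Q=9600: TC = 24,300×$159.20 + (24,300/9600.0)×248 + (9600.0/2)×0.21×$159.20 = $4,029,661.35.
EOQ at $156.80 = 605.0 < 15000, so use break Q=15000: TC = 24,300×$156.80 + (24,300/15000.0)×248 + (15000.0/2)×0.21×$156.80 = $4,057,601.76.
Lowest total cost among the candidates is at Q = 595.2.

TC* ≈ $3,956,849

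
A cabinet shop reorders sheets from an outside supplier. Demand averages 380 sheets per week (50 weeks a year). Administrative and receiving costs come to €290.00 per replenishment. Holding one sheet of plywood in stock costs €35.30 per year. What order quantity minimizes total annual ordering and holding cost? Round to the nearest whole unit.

Annual demand D = 380 × 50 = 19,000.
EOQ = √(2DS / H) = √(2 × 19,000 × 290 / 35.3).
= √(11,020,000 / 35.3) = √312,181.3031 ≈ 558.732.

Q* ≈ 559 sheets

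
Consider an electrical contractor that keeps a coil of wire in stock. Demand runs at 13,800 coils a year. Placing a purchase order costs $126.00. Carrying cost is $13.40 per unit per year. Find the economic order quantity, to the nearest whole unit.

Q* ≈ 509 coils

EOQ = √(2DS / H) = √(2 × 13,800 × 126 / 13.4).
= √(3,477,600 / 13.4) = √259,522.3881 ≈ 509.433.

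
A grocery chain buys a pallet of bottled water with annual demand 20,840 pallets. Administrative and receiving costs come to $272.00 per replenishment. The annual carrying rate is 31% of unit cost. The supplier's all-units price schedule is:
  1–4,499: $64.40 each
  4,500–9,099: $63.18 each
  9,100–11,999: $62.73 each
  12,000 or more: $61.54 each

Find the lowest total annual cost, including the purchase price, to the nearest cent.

Holding cost per unit per year at price C is H = 0.31·C.
Evaluate total cost at each tier's feasible EOQ or, if the EOQ is below the tier, at the tier's minimum quantity.
EOQ at $64.40 = 753.6 (feasible in tier 1): TC = 20,840×$64.40 + (20,840/753.6)×272 + (753.6/2)×0.31×$64.40 = $1,357,140.30.
EOQ at $63.18 = 760.8 < 4500, so use break Q=4500: TC = 20,840×$63.18 + (20,840/4500.0)×272 + (4500.0/2)×0.31×$63.18 = $1,361,998.91.
EOQ at $62.73 = 763.5 < 9100, so use break Q=9100: TC = 20,840×$62.73 + (20,840/9100.0)×272 + (9100.0/2)×0.31×$62.73 = $1,396,396.77.
EOQ at $61.54 = 770.9 < 12000, so use break Q=12000: TC = 20,840×$61.54 + (20,840/12000.0)×272 + (12000.0/2)×0.31×$61.54 = $1,397,430.37.
Lowest total cost among the candidates is at Q = 753.6.

TC* ≈ $1,357,140.30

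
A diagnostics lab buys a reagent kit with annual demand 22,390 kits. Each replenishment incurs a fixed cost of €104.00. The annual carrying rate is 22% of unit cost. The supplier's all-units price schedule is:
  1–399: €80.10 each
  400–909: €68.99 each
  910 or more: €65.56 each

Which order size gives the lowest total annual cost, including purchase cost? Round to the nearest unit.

Holding cost per unit per year at price C is H = 0.22·C.
For each price level, check whether its EOQ is feasible; otherwise the best quantity at that price is the breakpoint.
Tier 1 (€80.10): EOQ = 514.1 exceeds tier's upper bound 399, so this tier is dominated.
EOQ at €68.99 = 553.9 (feasible in tier 2): TC = 22,390×€68.99 + (22,390/553.9)×104 + (553.9/2)×0.22×€68.99 = €1,553,093.53.
EOQ at €65.56 = 568.2 < 910, so use break Q=910: TC = 22,390×€65.56 + (22,390/910.0)×104 + (910.0/2)×0.22×€65.56 = €1,477,009.81.
Lowest total cost is €1,477,009.81 at Q = 910.0.

Q* ≈ 910 kits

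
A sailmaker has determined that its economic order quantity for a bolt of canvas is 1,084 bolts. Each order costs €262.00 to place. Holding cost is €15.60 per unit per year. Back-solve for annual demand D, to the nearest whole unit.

The basic EOQ model gives Q* = √(2DS/H); rearrange for the unknown.
From Q* = √(2DS/H): D = Q*²H / (2S) = 1,084² × 15.6 / (2 × 262) = 34982.583.

D ≈ 34,983 bolts per year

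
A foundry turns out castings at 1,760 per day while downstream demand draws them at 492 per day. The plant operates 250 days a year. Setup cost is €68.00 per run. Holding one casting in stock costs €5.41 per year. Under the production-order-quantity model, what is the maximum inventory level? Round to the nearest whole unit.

I_max ≈ 1,493 castings

Annual demand D = 492 × 250 = 123,000.
Production build-up factor (1 − d/p) = 1 − 492/1,760 = 0.7205.
Q* = √(2DS / (H(1 − d/p))) = √(2 × 123,000 × 68 / (5.41 × 0.7205)).
= √(16,728,000 / 3.8977) ≈ 2071.668.
Maximum inventory = Q*(1 − d/p) = 2071.668 × 0.7205 ≈ 1492.542.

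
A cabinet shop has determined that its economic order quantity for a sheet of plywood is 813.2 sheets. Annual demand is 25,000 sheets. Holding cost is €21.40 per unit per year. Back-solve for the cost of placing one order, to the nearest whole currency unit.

The basic EOQ model gives Q* = √(2DS/H); rearrange for the unknown.
From Q* = √(2DS/H): S = Q*²H / (2D) = 813.2² × 21.4 / (2 × 25,000) = 283.0339.

S ≈ €283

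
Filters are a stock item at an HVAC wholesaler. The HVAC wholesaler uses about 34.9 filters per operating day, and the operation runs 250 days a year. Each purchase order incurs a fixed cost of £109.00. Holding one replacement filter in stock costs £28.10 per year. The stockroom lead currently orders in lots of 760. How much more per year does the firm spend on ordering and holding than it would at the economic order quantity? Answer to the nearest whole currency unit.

Extra cost ≈ £4,619 per year

Annual demand D = 34.9 × 250 = 8,725.
EOQ = √(2DS/H) = √(2 × 8,725 × 109 / 28.1) ≈ 260.17.
Cost at Q* = (D/Q*)S + (Q*/2)H = √(2DSH) ≈ £7,310.79.
Cost at Q = 760: (8,725/760)×109 + (760/2)×28.1 = £1,251.35 + £10,678.00 = £11,929.35.
Excess = £11,929.35 − £7,310.79 = £4,618.56.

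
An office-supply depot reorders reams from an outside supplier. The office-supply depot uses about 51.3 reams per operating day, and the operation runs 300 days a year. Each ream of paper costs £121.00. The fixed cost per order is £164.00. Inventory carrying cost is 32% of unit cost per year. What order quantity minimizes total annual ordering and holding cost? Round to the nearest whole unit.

Annual demand D = 51.3 × 300 = 15,390.
Holding cost H = 0.32 × £121.00 = £38.7200 per unit per year.
EOQ = √(2DS / H) = √(2 × 15,390 × 164 / 38.72).
= √(5,047,920 / 38.72) = √130,369.8347 ≈ 361.068.

Q* ≈ 361 reams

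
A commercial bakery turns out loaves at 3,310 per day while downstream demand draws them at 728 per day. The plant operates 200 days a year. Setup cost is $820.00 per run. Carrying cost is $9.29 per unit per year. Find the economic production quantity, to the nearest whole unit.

Annual demand D = 728 × 200 = 145,600.
Production build-up factor (1 − d/p) = 1 − 728/3,310 = 0.7801.
Q* = √(2DS / (H(1 − d/p))) = √(2 × 145,600 × 820 / (9.29 × 0.7801)).
= √(238,784,000 / 7.2468) ≈ 5740.248.

Q* ≈ 5,740 loaves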